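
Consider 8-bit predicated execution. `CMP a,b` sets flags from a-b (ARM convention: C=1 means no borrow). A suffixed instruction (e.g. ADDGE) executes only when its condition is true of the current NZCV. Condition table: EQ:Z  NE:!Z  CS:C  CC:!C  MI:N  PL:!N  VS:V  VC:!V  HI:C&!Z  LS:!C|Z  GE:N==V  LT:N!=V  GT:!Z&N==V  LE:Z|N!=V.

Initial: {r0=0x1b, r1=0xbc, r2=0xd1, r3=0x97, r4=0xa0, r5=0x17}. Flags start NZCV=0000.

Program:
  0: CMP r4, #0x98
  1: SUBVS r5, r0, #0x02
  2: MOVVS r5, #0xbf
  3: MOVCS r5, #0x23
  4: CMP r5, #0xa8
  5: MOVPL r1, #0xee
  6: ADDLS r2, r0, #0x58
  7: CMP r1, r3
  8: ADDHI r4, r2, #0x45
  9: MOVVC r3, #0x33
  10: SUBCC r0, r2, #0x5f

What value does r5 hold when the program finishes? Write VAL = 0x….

VAL = 0x23

[0] flags=0010 → (cmp)
[1] flags=0010 VS?F → skip
[2] flags=0010 VS?F → skip
[3] flags=0010 CS?T → r5=0x23
[4] flags=0000 → (cmp)
[5] flags=0000 PL?T → r1=0xee
[6] flags=0000 LS?T → r2=0x73
[7] flags=0010 → (cmp)
[8] flags=0010 HI?T → r4=0xb8
[9] flags=0010 VC?T → r3=0x33
[10] flags=0010 CC?F → skip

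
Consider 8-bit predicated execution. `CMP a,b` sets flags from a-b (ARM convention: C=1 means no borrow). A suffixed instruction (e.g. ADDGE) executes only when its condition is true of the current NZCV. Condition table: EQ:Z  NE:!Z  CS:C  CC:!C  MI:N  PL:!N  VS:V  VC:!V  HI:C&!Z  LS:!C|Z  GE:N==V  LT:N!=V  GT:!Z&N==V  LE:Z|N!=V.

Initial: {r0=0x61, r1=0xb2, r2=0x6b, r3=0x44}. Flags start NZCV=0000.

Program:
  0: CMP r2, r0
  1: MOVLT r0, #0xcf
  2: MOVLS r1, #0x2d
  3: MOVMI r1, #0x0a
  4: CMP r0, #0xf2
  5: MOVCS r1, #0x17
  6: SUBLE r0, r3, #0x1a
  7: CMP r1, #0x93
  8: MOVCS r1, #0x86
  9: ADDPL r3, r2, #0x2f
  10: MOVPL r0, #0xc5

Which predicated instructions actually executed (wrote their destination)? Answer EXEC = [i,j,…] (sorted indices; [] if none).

EXEC = [8,9,10]

0: ✓ CMP  NZCV=0010
1: · MOVLT
2: · MOVLS
3: · MOVMI
4: ✓ CMP  NZCV=0000
5: · MOVCS
6: · SUBLE
7: ✓ CMP  NZCV=0010
8: ✓ MOVCS  r1←0x86
9: ✓ ADDPL  r3←0x9a
10: ✓ MOVPL  r0←0xc5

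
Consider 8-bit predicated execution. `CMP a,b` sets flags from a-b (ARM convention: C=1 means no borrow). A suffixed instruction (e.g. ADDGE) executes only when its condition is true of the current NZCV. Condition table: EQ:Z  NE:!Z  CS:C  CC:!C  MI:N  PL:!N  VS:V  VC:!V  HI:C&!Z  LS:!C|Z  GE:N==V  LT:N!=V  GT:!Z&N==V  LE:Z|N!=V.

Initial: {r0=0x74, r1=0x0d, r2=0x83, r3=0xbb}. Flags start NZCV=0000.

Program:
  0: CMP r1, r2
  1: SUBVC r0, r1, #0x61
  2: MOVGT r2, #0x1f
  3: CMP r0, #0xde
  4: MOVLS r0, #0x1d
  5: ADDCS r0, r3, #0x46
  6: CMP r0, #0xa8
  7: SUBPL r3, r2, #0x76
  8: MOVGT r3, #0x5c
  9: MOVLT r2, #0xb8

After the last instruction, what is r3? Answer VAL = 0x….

VAL = 0x5c

0: ✓ CMP  NZCV=1001
1: · SUBVC
2: ✓ MOVGT  r2←0x1f
3: ✓ CMP  NZCV=1001
4: ✓ MOVLS  r0←0x1d
5: · ADDCS
6: ✓ CMP  NZCV=0000
7: ✓ SUBPL  r3←0xa9
8: ✓ MOVGT  r3←0x5c
9: · MOVLT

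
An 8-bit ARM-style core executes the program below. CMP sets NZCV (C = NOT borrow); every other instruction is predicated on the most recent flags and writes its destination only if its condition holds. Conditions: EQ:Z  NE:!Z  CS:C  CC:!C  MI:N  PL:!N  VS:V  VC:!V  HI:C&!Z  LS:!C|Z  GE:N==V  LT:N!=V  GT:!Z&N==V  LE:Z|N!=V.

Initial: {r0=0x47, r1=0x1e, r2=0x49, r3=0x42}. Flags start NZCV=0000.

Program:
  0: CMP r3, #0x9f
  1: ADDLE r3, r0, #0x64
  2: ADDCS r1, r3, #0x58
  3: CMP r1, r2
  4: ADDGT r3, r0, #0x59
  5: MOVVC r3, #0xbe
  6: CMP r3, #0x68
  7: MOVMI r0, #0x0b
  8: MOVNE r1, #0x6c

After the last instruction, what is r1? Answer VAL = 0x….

[0] flags=1001 → (cmp)
[1] flags=1001 LE?F → skip
[2] flags=1001 CS?F → skip
[3] flags=1000 → (cmp)
[4] flags=1000 GT?F → skip
[5] flags=1000 VC?T → r3=0xbe
[6] flags=0011 → (cmp)
[7] flags=0011 MI?F → skip
[8] flags=0011 NE?T → r1=0x6c

VAL = 0x6c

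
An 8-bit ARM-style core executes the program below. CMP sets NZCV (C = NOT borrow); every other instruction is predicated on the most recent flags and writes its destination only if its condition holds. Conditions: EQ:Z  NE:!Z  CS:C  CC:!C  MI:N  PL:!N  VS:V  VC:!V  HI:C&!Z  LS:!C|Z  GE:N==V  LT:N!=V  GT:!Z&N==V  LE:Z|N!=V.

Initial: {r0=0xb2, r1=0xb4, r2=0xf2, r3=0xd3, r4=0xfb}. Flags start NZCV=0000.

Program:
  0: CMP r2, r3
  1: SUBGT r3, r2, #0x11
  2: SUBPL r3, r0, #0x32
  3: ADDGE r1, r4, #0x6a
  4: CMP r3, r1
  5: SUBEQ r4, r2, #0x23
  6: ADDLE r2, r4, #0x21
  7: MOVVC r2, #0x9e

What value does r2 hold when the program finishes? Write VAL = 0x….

0: ✓ CMP  NZCV=0010
1: ✓ SUBGT  r3←0xe1
2: ✓ SUBPL  r3←0x80
3: ✓ ADDGE  r1←0x65
4: ✓ CMP  NZCV=0011
5: · SUBEQ
6: ✓ ADDLE  r2←0x1c
7: · MOVVC

VAL = 0x1c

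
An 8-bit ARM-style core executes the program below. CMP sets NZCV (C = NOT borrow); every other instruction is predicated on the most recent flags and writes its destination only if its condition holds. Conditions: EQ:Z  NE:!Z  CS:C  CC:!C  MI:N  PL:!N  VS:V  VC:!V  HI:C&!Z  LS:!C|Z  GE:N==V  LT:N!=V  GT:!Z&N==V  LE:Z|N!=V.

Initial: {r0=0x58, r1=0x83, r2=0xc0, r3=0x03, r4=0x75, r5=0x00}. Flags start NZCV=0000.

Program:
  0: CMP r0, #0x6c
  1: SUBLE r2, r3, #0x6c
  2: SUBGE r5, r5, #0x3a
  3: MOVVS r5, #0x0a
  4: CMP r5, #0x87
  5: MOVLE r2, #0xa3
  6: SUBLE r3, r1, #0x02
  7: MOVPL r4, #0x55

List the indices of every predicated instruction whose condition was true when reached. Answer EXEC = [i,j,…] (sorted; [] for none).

0: ✓ CMP  NZCV=1000
1: ✓ SUBLE  r2←0x97
2: · SUBGE
3: · MOVVS
4: ✓ CMP  NZCV=0000
5: · MOVLE
6: · SUBLE
7: ✓ MOVPL  r4←0x55

EXEC = [1,7]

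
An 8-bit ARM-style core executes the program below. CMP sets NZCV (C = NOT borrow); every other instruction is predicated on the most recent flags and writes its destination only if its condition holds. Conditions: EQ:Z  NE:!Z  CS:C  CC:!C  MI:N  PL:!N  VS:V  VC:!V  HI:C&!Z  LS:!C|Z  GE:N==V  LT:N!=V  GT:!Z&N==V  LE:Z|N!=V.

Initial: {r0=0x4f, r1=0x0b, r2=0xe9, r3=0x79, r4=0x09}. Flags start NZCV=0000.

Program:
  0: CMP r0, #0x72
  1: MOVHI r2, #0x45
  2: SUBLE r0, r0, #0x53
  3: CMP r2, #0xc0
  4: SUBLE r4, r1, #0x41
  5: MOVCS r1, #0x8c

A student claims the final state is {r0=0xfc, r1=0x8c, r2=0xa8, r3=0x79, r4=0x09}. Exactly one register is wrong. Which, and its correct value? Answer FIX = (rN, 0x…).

FIX = (r2, 0xe9)

0: ✓ CMP  NZCV=1000
1: · MOVHI
2: ✓ SUBLE  r0←0xfc
3: ✓ CMP  NZCV=0010
4: · SUBLE
5: ✓ MOVCS  r1←0x8c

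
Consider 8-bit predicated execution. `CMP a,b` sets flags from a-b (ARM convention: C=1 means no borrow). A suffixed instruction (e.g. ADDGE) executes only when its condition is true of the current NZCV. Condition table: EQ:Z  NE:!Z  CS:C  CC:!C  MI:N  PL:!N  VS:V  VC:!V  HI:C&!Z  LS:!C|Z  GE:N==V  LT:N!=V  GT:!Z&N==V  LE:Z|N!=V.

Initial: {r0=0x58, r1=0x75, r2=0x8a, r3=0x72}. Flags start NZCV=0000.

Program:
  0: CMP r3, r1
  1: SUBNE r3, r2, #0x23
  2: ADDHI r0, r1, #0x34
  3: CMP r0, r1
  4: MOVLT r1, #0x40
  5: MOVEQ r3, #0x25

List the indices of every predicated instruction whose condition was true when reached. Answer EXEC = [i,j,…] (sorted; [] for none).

0: ✓ CMP  NZCV=1000
1: ✓ SUBNE  r3←0x67
2: · ADDHI
3: ✓ CMP  NZCV=1000
4: ✓ MOVLT  r1←0x40
5: · MOVEQ

EXEC = [1,4]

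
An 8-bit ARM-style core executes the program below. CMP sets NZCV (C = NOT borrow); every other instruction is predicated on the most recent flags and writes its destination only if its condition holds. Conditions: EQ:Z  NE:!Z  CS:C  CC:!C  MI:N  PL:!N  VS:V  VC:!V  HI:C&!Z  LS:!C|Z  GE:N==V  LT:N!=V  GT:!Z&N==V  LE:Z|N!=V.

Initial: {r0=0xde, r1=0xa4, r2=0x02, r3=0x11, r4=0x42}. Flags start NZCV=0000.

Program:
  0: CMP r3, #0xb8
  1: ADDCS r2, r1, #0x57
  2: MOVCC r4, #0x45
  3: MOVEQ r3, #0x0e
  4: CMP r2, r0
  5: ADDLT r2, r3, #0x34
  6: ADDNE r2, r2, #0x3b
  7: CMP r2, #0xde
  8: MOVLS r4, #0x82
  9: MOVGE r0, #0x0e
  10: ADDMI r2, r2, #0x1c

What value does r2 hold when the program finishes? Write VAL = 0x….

0: ✓ CMP  NZCV=0000
1: · ADDCS
2: ✓ MOVCC  r4←0x45
3: · MOVEQ
4: ✓ CMP  NZCV=0000
5: · ADDLT
6: ✓ ADDNE  r2←0x3d
7: ✓ CMP  NZCV=0000
8: ✓ MOVLS  r4←0x82
9: ✓ MOVGE  r0←0x0e
10: · ADDMI

VAL = 0x3d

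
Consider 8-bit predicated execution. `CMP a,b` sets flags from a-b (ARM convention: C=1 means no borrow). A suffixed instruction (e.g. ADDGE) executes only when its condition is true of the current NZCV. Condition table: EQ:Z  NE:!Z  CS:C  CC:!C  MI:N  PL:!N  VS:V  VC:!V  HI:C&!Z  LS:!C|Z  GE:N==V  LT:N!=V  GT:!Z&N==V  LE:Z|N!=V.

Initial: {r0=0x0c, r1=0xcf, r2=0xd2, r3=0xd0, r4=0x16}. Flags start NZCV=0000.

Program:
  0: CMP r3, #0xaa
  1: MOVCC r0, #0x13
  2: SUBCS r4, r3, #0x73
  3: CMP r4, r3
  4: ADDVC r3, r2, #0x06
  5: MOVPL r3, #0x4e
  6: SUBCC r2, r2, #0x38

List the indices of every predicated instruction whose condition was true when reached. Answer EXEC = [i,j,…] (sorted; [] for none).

EXEC = [2,6]

0: ✓ CMP  NZCV=0010
1: · MOVCC
2: ✓ SUBCS  r4←0x5d
3: ✓ CMP  NZCV=1001
4: · ADDVC
5: · MOVPL
6: ✓ SUBCC  r2←0x9a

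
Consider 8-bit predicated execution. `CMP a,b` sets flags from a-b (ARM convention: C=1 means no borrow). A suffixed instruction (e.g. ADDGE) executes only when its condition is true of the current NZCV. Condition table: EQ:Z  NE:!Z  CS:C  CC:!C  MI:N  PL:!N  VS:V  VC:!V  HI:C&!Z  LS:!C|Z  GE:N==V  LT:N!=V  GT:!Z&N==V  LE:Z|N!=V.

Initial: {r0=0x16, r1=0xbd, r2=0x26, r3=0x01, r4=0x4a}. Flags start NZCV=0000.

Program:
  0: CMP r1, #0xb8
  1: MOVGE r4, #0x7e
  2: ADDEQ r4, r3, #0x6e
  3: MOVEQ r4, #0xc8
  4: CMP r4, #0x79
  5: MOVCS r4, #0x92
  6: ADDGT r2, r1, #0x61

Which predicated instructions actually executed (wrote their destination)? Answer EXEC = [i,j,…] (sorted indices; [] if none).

0: ✓ CMP  NZCV=0010
1: ✓ MOVGE  r4←0x7e
2: · ADDEQ
3: · MOVEQ
4: ✓ CMP  NZCV=0010
5: ✓ MOVCS  r4←0x92
6: ✓ ADDGT  r2←0x1e

EXEC = [1,5,6]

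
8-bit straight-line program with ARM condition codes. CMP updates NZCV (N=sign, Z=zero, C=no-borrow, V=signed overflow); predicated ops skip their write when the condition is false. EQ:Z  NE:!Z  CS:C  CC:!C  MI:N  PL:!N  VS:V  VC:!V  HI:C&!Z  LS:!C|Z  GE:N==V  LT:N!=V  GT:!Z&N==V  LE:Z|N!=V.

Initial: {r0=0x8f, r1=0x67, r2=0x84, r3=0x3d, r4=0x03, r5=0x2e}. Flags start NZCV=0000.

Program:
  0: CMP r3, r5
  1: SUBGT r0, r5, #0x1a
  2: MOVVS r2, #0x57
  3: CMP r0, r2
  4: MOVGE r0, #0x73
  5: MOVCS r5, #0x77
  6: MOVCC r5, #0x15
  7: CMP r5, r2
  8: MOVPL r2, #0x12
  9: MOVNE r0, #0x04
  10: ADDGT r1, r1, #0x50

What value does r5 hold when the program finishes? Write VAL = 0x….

VAL = 0x15

[0] flags=0010 → (cmp)
[1] flags=0010 GT?T → r0=0x14
[2] flags=0010 VS?F → skip
[3] flags=1001 → (cmp)
[4] flags=1001 GE?T → r0=0x73
[5] flags=1001 CS?F → skip
[6] flags=1001 CC?T → r5=0x15
[7] flags=1001 → (cmp)
[8] flags=1001 PL?F → skip
[9] flags=1001 NE?T → r0=0x04
[10] flags=1001 GT?T → r1=0xb7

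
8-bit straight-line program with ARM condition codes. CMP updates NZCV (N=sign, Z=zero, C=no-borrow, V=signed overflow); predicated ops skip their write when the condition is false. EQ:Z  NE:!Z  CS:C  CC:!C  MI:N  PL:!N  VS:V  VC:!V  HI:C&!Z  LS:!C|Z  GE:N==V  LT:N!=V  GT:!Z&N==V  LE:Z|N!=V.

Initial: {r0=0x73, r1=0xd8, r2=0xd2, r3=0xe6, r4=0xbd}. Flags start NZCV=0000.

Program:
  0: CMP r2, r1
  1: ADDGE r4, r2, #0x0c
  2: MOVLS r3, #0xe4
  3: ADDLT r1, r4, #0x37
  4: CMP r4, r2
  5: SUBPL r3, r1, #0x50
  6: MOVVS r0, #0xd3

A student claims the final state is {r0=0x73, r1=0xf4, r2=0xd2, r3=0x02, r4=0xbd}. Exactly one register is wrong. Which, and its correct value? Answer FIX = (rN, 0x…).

0: ✓ CMP  NZCV=1000
1: · ADDGE
2: ✓ MOVLS  r3←0xe4
3: ✓ ADDLT  r1←0xf4
4: ✓ CMP  NZCV=1000
5: · SUBPL
6: · MOVVS

FIX = (r3, 0xe4)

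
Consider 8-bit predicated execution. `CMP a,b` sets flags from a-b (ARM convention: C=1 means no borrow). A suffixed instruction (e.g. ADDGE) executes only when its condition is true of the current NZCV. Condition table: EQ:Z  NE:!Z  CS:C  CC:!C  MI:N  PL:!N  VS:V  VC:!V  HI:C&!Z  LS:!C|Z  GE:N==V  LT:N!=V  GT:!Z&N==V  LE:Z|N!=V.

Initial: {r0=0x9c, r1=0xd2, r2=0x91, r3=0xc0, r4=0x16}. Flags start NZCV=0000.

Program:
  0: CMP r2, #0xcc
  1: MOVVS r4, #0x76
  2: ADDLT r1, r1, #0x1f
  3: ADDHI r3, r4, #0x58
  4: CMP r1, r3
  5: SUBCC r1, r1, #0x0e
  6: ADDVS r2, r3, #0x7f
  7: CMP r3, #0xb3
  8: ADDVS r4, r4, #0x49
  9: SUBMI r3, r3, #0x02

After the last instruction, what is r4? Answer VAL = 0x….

0: ✓ CMP  NZCV=1000
1: · MOVVS
2: ✓ ADDLT  r1←0xf1
3: · ADDHI
4: ✓ CMP  NZCV=0010
5: · SUBCC
6: · ADDVS
7: ✓ CMP  NZCV=0010
8: · ADDVS
9: · SUBMI

VAL = 0x16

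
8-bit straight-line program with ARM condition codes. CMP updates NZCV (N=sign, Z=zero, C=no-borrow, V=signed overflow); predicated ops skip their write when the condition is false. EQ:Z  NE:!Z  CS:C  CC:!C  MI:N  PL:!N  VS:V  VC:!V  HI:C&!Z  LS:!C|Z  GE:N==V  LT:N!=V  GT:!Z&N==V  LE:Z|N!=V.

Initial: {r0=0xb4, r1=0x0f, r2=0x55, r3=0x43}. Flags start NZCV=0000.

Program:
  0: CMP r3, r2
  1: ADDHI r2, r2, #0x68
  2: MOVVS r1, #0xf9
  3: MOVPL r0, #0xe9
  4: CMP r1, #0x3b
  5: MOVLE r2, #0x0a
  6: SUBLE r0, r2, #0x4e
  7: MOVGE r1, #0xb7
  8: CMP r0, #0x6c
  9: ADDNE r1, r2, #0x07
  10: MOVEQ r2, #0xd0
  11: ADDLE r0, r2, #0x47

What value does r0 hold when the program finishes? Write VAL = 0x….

VAL = 0x51

[0] flags=1000 → (cmp)
[1] flags=1000 HI?F → skip
[2] flags=1000 VS?F → skip
[3] flags=1000 PL?F → skip
[4] flags=1000 → (cmp)
[5] flags=1000 LE?T → r2=0x0a
[6] flags=1000 LE?T → r0=0xbc
[7] flags=1000 GE?F → skip
[8] flags=0011 → (cmp)
[9] flags=0011 NE?T → r1=0x11
[10] flags=0011 EQ?F → skip
[11] flags=0011 LE?T → r0=0x51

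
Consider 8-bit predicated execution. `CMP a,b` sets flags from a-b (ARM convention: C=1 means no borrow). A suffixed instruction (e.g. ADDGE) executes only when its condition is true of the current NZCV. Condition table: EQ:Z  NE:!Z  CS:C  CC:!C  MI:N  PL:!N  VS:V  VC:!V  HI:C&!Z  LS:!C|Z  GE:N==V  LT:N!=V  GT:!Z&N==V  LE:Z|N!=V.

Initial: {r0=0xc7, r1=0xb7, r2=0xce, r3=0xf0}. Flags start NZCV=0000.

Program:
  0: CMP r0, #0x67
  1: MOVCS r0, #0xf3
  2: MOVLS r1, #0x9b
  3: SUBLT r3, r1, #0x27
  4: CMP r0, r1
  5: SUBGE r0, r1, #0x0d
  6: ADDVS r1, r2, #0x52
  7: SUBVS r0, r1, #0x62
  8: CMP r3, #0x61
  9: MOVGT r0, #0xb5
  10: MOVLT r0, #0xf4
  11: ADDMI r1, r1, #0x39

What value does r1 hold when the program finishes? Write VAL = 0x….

0: ✓ CMP  NZCV=0011
1: ✓ MOVCS  r0←0xf3
2: · MOVLS
3: ✓ SUBLT  r3←0x90
4: ✓ CMP  NZCV=0010
5: ✓ SUBGE  r0←0xaa
6: · ADDVS
7: · SUBVS
8: ✓ CMP  NZCV=0011
9: · MOVGT
10: ✓ MOVLT  r0←0xf4
11: · ADDMI

VAL = 0xb7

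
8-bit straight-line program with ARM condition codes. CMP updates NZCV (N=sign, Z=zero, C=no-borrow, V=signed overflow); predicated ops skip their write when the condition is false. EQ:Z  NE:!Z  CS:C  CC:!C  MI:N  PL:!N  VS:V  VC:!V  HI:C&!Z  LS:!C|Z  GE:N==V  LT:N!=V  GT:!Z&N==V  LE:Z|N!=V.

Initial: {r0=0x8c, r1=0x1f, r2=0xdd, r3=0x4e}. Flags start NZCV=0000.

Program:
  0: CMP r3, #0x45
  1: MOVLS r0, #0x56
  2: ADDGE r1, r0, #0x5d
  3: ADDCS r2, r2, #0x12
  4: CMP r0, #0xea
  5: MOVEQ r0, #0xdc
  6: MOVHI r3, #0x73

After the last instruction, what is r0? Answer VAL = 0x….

0: ✓ CMP  NZCV=0010
1: · MOVLS
2: ✓ ADDGE  r1←0xe9
3: ✓ ADDCS  r2←0xef
4: ✓ CMP  NZCV=1000
5: · MOVEQ
6: · MOVHI

VAL = 0x8c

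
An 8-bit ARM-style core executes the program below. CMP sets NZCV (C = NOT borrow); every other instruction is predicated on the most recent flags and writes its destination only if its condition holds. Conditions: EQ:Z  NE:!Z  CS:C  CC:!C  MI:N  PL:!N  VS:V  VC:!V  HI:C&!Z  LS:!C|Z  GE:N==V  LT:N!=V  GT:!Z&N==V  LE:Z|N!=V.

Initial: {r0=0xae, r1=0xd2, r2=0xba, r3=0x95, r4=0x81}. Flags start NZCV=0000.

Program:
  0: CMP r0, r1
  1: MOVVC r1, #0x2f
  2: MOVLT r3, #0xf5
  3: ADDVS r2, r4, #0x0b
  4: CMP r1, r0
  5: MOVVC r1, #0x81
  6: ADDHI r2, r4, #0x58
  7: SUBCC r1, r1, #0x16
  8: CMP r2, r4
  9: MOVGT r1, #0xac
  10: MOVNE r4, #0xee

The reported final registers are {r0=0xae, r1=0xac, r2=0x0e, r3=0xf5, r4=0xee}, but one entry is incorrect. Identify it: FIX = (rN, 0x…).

FIX = (r2, 0xba)

[0] flags=1000 → (cmp)
[1] flags=1000 VC?T → r1=0x2f
[2] flags=1000 LT?T → r3=0xf5
[3] flags=1000 VS?F → skip
[4] flags=1001 → (cmp)
[5] flags=1001 VC?F → skip
[6] flags=1001 HI?F → skip
[7] flags=1001 CC?T → r1=0x19
[8] flags=0010 → (cmp)
[9] flags=0010 GT?T → r1=0xac
[10] flags=0010 NE?T → r4=0xee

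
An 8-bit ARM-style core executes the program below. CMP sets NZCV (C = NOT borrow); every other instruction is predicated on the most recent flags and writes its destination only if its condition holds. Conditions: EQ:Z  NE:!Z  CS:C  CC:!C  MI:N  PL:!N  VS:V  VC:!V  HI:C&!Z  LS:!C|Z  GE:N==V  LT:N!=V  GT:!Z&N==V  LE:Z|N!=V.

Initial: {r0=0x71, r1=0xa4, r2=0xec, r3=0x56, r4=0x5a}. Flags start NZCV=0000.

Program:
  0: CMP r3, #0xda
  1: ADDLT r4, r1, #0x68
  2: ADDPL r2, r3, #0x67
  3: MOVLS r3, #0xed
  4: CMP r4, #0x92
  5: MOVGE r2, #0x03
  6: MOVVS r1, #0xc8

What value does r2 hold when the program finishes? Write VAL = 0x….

[0] flags=0000 → (cmp)
[1] flags=0000 LT?F → skip
[2] flags=0000 PL?T → r2=0xbd
[3] flags=0000 LS?T → r3=0xed
[4] flags=1001 → (cmp)
[5] flags=1001 GE?T → r2=0x03
[6] flags=1001 VS?T → r1=0xc8

VAL = 0x03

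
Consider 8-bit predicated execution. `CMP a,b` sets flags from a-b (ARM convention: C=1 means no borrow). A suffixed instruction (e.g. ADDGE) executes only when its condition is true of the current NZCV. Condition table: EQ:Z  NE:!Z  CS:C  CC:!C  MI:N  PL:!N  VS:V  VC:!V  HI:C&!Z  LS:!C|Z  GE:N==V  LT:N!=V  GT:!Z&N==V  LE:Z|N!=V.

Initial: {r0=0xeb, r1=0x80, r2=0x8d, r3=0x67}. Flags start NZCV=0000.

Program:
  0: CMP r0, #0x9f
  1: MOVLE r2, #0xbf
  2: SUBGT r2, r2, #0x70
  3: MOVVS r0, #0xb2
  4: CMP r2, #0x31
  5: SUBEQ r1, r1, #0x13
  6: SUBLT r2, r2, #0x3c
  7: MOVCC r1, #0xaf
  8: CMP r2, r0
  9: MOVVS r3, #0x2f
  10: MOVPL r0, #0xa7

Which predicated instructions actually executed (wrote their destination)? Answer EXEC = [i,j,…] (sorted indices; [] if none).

[0] flags=0010 → (cmp)
[1] flags=0010 LE?F → skip
[2] flags=0010 GT?T → r2=0x1d
[3] flags=0010 VS?F → skip
[4] flags=1000 → (cmp)
[5] flags=1000 EQ?F → skip
[6] flags=1000 LT?T → r2=0xe1
[7] flags=1000 CC?T → r1=0xaf
[8] flags=1000 → (cmp)
[9] flags=1000 VS?F → skip
[10] flags=1000 PL?F → skip

EXEC = [2,6,7]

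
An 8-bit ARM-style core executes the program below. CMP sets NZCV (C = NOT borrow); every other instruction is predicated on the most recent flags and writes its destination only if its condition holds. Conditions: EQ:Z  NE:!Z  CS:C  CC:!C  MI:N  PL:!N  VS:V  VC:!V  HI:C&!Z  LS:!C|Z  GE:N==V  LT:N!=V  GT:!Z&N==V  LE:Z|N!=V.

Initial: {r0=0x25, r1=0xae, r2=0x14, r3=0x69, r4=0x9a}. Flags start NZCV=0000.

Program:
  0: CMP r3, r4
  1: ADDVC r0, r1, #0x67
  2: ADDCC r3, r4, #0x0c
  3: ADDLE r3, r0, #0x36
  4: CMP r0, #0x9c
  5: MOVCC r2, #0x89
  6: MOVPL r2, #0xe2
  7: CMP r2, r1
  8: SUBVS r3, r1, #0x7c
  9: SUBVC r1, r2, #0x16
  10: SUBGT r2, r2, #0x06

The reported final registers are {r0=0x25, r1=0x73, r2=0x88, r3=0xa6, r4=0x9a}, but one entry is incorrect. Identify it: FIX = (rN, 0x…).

[0] flags=1001 → (cmp)
[1] flags=1001 VC?F → skip
[2] flags=1001 CC?T → r3=0xa6
[3] flags=1001 LE?F → skip
[4] flags=1001 → (cmp)
[5] flags=1001 CC?T → r2=0x89
[6] flags=1001 PL?F → skip
[7] flags=1000 → (cmp)
[8] flags=1000 VS?F → skip
[9] flags=1000 VC?T → r1=0x73
[10] flags=1000 GT?F → skip

FIX = (r2, 0x89)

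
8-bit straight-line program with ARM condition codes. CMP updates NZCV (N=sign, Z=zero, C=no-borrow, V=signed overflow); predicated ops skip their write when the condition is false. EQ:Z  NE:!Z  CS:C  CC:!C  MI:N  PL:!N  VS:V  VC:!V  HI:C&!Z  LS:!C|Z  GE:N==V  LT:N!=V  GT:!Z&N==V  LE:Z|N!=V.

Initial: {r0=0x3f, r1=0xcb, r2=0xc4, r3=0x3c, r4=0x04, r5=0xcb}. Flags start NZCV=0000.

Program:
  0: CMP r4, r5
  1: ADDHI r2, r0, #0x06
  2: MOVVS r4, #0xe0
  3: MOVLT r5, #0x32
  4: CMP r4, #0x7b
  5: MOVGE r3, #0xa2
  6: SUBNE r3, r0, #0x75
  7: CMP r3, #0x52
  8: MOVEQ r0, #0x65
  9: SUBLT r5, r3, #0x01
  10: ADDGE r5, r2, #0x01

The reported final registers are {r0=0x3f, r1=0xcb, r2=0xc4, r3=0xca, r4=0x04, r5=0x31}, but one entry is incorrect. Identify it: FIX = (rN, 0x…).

FIX = (r5, 0xc9)

[0] flags=0000 → (cmp)
[1] flags=0000 HI?F → skip
[2] flags=0000 VS?F → skip
[3] flags=0000 LT?F → skip
[4] flags=1000 → (cmp)
[5] flags=1000 GE?F → skip
[6] flags=1000 NE?T → r3=0xca
[7] flags=0011 → (cmp)
[8] flags=0011 EQ?F → skip
[9] flags=0011 LT?T → r5=0xc9
[10] flags=0011 GE?F → skip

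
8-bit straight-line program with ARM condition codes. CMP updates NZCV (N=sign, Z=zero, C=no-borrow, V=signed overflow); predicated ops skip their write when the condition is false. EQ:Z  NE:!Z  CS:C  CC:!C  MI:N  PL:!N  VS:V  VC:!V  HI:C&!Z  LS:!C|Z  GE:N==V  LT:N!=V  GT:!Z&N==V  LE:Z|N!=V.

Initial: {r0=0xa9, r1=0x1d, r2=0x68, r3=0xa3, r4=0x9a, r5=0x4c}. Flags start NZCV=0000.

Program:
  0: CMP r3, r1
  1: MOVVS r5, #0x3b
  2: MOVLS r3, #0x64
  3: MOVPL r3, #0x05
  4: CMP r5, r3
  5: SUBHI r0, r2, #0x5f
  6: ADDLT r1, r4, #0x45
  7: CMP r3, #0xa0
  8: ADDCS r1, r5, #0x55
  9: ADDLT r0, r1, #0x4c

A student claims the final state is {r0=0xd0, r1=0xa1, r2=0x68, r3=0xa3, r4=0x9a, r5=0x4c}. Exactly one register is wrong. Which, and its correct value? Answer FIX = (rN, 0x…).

[0] flags=1010 → (cmp)
[1] flags=1010 VS?F → skip
[2] flags=1010 LS?F → skip
[3] flags=1010 PL?F → skip
[4] flags=1001 → (cmp)
[5] flags=1001 HI?F → skip
[6] flags=1001 LT?F → skip
[7] flags=0010 → (cmp)
[8] flags=0010 CS?T → r1=0xa1
[9] flags=0010 LT?F → skip

FIX = (r0, 0xa9)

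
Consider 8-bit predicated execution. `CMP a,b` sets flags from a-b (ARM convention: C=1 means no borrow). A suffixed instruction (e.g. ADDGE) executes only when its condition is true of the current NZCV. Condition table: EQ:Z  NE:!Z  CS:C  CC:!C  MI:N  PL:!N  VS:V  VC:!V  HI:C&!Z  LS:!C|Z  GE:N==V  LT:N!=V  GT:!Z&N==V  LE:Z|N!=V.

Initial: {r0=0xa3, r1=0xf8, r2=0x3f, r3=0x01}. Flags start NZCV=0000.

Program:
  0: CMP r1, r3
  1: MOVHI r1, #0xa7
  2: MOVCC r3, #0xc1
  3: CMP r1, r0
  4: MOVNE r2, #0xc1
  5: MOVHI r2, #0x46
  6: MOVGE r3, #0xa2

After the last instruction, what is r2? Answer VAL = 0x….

[0] flags=1010 → (cmp)
[1] flags=1010 HI?T → r1=0xa7
[2] flags=1010 CC?F → skip
[3] flags=0010 → (cmp)
[4] flags=0010 NE?T → r2=0xc1
[5] flags=0010 HI?T → r2=0x46
[6] flags=0010 GE?T → r3=0xa2

VAL = 0x46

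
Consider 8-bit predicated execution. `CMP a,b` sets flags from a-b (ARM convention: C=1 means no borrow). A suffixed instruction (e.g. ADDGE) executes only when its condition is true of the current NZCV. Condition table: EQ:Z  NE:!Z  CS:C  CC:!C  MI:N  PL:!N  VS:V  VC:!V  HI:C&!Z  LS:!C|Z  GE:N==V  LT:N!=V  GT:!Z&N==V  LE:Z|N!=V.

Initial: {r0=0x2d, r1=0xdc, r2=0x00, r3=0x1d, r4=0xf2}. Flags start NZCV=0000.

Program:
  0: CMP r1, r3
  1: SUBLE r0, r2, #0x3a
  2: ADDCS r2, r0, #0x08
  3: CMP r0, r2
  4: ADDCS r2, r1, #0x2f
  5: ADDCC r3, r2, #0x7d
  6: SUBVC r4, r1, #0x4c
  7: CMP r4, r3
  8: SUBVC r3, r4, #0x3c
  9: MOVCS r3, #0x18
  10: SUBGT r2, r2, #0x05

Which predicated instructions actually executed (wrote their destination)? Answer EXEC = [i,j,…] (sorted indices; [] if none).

0: ✓ CMP  NZCV=1010
1: ✓ SUBLE  r0←0xc6
2: ✓ ADDCS  r2←0xce
3: ✓ CMP  NZCV=1000
4: · ADDCS
5: ✓ ADDCC  r3←0x4b
6: ✓ SUBVC  r4←0x90
7: ✓ CMP  NZCV=0011
8: · SUBVC
9: ✓ MOVCS  r3←0x18
10: · SUBGT

EXEC = [1,2,5,6,9]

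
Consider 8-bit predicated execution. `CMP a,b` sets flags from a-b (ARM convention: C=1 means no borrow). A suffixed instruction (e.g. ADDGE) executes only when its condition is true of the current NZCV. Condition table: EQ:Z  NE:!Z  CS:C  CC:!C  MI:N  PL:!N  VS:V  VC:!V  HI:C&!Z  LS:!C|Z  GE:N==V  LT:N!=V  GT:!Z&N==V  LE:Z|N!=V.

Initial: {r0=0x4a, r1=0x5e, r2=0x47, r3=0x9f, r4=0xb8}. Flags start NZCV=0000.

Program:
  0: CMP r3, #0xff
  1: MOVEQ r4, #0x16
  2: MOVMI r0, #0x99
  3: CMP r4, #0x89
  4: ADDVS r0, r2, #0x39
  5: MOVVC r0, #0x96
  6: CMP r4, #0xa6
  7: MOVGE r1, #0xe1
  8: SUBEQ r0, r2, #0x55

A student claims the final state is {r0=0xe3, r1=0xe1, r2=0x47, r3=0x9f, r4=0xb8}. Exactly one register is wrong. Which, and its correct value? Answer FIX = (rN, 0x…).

0: ✓ CMP  NZCV=1000
1: · MOVEQ
2: ✓ MOVMI  r0←0x99
3: ✓ CMP  NZCV=0010
4: · ADDVS
5: ✓ MOVVC  r0←0x96
6: ✓ CMP  NZCV=0010
7: ✓ MOVGE  r1←0xe1
8: · SUBEQ

FIX = (r0, 0x96)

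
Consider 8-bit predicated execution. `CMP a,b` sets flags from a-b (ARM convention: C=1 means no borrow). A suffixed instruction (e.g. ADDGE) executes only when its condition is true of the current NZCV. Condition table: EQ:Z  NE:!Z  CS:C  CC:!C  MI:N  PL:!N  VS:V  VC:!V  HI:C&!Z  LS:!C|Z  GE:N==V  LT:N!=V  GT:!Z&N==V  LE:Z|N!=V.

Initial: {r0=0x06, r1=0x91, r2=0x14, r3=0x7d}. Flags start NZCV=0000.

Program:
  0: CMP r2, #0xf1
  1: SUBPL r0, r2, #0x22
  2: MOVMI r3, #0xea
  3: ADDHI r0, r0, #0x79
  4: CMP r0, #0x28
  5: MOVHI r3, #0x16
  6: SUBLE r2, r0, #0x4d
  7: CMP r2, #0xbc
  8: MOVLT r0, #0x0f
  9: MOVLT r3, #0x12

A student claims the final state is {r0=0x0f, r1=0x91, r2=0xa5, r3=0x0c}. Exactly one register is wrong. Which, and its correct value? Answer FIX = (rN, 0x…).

FIX = (r3, 0x12)

[0] flags=0000 → (cmp)
[1] flags=0000 PL?T → r0=0xf2
[2] flags=0000 MI?F → skip
[3] flags=0000 HI?F → skip
[4] flags=1010 → (cmp)
[5] flags=1010 HI?T → r3=0x16
[6] flags=1010 LE?T → r2=0xa5
[7] flags=1000 → (cmp)
[8] flags=1000 LT?T → r0=0x0f
[9] flags=1000 LT?T → r3=0x12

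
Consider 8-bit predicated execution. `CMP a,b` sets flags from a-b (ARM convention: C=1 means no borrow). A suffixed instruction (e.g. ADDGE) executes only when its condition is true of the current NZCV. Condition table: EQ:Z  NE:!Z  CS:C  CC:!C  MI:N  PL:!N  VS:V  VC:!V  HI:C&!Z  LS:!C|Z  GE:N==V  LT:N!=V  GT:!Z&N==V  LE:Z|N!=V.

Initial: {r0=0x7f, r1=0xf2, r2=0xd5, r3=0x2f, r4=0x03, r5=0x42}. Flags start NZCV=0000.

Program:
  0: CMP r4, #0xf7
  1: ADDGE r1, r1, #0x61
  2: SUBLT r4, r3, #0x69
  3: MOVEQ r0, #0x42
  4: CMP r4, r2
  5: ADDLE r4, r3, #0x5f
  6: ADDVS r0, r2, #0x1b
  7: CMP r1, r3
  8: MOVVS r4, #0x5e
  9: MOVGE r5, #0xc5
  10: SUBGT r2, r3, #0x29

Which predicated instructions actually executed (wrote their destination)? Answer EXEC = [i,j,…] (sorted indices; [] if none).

EXEC = [1,9,10]

[0] flags=0000 → (cmp)
[1] flags=0000 GE?T → r1=0x53
[2] flags=0000 LT?F → skip
[3] flags=0000 EQ?F → skip
[4] flags=0000 → (cmp)
[5] flags=0000 LE?F → skip
[6] flags=0000 VS?F → skip
[7] flags=0010 → (cmp)
[8] flags=0010 VS?F → skip
[9] flags=0010 GE?T → r5=0xc5
[10] flags=0010 GT?T → r2=0x06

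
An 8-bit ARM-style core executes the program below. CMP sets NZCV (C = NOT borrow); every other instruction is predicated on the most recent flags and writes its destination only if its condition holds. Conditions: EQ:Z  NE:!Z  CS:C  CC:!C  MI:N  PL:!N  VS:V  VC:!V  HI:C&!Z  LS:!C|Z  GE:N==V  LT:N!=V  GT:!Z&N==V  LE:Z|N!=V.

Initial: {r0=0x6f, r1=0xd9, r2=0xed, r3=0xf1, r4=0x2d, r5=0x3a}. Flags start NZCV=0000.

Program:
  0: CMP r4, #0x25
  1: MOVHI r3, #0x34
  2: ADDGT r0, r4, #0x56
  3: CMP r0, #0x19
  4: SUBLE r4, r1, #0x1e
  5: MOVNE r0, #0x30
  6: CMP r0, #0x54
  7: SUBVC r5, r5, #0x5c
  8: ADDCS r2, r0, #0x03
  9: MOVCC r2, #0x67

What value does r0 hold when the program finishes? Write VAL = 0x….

VAL = 0x30

0: ✓ CMP  NZCV=0010
1: ✓ MOVHI  r3←0x34
2: ✓ ADDGT  r0←0x83
3: ✓ CMP  NZCV=0011
4: ✓ SUBLE  r4←0xbb
5: ✓ MOVNE  r0←0x30
6: ✓ CMP  NZCV=1000
7: ✓ SUBVC  r5←0xde
8: · ADDCS
9: ✓ MOVCC  r2←0x67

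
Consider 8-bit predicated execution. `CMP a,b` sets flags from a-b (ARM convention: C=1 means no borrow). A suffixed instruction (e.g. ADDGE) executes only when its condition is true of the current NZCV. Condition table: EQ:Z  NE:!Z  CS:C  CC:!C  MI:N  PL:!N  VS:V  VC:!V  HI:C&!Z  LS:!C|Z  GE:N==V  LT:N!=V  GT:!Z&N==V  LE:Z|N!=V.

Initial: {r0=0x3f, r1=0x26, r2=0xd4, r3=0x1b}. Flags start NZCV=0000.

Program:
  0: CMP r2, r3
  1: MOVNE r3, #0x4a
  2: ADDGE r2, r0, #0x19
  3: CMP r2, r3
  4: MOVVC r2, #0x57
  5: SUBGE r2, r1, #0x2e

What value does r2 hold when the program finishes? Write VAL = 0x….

VAL = 0x57

0: ✓ CMP  NZCV=1010
1: ✓ MOVNE  r3←0x4a
2: · ADDGE
3: ✓ CMP  NZCV=1010
4: ✓ MOVVC  r2←0x57
5: · SUBGE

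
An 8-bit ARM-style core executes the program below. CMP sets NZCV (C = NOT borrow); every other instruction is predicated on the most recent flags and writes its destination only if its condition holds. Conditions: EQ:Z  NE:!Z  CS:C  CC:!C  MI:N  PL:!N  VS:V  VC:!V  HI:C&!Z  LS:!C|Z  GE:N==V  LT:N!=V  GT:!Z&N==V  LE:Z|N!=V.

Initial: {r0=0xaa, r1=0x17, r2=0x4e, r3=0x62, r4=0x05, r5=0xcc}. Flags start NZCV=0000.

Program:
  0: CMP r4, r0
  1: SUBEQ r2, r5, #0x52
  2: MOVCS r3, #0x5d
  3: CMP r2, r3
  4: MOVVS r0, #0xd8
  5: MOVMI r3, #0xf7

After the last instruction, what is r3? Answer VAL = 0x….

0: ✓ CMP  NZCV=0000
1: · SUBEQ
2: · MOVCS
3: ✓ CMP  NZCV=1000
4: · MOVVS
5: ✓ MOVMI  r3←0xf7

VAL = 0xf7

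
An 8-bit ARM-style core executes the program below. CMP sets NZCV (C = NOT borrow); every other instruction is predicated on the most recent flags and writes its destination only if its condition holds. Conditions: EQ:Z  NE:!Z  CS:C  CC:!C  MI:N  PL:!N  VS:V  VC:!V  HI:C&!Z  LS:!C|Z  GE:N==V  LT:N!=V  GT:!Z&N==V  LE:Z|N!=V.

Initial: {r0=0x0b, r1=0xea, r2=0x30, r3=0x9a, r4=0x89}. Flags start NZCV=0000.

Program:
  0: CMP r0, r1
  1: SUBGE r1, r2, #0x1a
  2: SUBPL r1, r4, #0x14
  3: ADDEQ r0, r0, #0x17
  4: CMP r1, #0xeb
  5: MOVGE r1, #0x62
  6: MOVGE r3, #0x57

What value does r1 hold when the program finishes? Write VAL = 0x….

VAL = 0x62

0: ✓ CMP  NZCV=0000
1: ✓ SUBGE  r1←0x16
2: ✓ SUBPL  r1←0x75
3: · ADDEQ
4: ✓ CMP  NZCV=1001
5: ✓ MOVGE  r1←0x62
6: ✓ MOVGE  r3←0x57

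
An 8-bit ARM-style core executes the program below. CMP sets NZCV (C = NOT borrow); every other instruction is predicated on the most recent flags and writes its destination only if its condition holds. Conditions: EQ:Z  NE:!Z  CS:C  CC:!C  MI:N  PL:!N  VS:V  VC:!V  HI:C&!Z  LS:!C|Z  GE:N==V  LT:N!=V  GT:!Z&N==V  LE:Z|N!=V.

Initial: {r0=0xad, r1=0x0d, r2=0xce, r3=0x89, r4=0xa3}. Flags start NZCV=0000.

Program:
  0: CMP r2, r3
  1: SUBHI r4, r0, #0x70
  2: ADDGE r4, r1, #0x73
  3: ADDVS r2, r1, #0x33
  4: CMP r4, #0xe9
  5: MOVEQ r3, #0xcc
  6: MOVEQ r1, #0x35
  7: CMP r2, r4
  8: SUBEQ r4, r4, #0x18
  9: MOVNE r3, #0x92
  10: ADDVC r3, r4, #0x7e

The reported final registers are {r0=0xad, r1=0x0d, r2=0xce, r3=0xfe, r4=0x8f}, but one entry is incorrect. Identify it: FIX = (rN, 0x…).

[0] flags=0010 → (cmp)
[1] flags=0010 HI?T → r4=0x3d
[2] flags=0010 GE?T → r4=0x80
[3] flags=0010 VS?F → skip
[4] flags=1000 → (cmp)
[5] flags=1000 EQ?F → skip
[6] flags=1000 EQ?F → skip
[7] flags=0010 → (cmp)
[8] flags=0010 EQ?F → skip
[9] flags=0010 NE?T → r3=0x92
[10] flags=0010 VC?T → r3=0xfe

FIX = (r4, 0x80)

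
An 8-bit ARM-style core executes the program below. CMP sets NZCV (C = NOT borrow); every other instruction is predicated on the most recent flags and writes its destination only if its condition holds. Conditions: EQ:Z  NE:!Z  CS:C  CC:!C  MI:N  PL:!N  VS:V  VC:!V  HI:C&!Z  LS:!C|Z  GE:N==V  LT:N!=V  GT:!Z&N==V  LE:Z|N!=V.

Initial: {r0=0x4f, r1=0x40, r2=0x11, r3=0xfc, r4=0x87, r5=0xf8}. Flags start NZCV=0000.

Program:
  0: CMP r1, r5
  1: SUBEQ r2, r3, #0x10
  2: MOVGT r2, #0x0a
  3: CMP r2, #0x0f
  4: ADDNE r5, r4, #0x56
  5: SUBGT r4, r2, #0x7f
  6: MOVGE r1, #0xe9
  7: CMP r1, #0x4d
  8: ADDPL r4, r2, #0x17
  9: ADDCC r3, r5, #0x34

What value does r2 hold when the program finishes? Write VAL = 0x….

VAL = 0x0a

0: ✓ CMP  NZCV=0000
1: · SUBEQ
2: ✓ MOVGT  r2←0x0a
3: ✓ CMP  NZCV=1000
4: ✓ ADDNE  r5←0xdd
5: · SUBGT
6: · MOVGE
7: ✓ CMP  NZCV=1000
8: · ADDPL
9: ✓ ADDCC  r3←0x11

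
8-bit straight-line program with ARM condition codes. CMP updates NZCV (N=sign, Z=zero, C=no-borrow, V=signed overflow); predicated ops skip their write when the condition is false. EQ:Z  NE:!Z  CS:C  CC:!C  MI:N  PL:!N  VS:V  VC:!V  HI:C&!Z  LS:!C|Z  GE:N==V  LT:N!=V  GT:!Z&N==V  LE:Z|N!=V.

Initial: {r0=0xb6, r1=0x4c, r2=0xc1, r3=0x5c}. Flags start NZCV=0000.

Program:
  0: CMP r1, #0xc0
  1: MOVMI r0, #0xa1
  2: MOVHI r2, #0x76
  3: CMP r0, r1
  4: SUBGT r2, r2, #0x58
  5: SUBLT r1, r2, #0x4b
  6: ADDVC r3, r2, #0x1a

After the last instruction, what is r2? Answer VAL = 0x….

0: ✓ CMP  NZCV=1001
1: ✓ MOVMI  r0←0xa1
2: · MOVHI
3: ✓ CMP  NZCV=0011
4: · SUBGT
5: ✓ SUBLT  r1←0x76
6: · ADDVC

VAL = 0xc1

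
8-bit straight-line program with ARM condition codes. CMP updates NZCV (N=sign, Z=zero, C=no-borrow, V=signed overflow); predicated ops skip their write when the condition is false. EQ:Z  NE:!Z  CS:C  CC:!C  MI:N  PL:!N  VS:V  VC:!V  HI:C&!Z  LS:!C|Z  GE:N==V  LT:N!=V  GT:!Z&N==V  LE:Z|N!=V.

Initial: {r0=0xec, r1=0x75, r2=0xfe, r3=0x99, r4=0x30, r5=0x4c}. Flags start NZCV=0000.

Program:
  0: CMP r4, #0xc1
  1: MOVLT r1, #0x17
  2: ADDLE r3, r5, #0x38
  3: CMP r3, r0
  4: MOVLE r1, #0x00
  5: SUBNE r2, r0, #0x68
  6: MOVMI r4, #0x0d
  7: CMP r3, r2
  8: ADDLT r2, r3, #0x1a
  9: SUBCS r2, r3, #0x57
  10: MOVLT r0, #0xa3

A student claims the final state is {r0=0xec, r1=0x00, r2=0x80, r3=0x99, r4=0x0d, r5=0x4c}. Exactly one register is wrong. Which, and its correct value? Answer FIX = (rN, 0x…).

FIX = (r2, 0x42)

[0] flags=0000 → (cmp)
[1] flags=0000 LT?F → skip
[2] flags=0000 LE?F → skip
[3] flags=1000 → (cmp)
[4] flags=1000 LE?T → r1=0x00
[5] flags=1000 NE?T → r2=0x84
[6] flags=1000 MI?T → r4=0x0d
[7] flags=0010 → (cmp)
[8] flags=0010 LT?F → skip
[9] flags=0010 CS?T → r2=0x42
[10] flags=0010 LT?F → skip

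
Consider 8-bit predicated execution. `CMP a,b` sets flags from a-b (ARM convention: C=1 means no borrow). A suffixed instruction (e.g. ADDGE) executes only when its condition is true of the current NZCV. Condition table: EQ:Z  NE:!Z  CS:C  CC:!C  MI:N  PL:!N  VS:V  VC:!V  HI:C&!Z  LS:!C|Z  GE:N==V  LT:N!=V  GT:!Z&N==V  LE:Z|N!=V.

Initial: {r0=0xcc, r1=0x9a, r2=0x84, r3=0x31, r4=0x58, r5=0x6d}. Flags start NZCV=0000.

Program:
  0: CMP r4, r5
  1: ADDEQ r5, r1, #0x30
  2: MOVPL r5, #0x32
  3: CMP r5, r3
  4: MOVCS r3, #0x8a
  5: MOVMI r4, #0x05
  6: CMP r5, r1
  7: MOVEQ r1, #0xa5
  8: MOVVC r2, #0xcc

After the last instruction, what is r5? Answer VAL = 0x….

VAL = 0x6d

[0] flags=1000 → (cmp)
[1] flags=1000 EQ?F → skip
[2] flags=1000 PL?F → skip
[3] flags=0010 → (cmp)
[4] flags=0010 CS?T → r3=0x8a
[5] flags=0010 MI?F → skip
[6] flags=1001 → (cmp)
[7] flags=1001 EQ?F → skip
[8] flags=1001 VC?F → skip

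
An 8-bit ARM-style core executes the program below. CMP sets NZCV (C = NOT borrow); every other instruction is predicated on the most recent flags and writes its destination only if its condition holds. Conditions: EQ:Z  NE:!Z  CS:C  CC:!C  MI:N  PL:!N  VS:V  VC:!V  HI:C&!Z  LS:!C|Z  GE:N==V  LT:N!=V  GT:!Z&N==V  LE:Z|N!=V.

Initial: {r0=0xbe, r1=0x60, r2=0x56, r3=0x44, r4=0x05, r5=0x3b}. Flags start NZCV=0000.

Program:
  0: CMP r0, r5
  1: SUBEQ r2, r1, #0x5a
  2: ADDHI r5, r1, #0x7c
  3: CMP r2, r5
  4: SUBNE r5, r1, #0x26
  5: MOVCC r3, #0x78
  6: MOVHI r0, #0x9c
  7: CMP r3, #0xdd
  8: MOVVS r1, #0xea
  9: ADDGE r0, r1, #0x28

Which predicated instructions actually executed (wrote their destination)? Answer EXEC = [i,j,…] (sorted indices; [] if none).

[0] flags=1010 → (cmp)
[1] flags=1010 EQ?F → skip
[2] flags=1010 HI?T → r5=0xdc
[3] flags=0000 → (cmp)
[4] flags=0000 NE?T → r5=0x3a
[5] flags=0000 CC?T → r3=0x78
[6] flags=0000 HI?F → skip
[7] flags=1001 → (cmp)
[8] flags=1001 VS?T → r1=0xea
[9] flags=1001 GE?T → r0=0x12

EXEC = [2,4,5,8,9]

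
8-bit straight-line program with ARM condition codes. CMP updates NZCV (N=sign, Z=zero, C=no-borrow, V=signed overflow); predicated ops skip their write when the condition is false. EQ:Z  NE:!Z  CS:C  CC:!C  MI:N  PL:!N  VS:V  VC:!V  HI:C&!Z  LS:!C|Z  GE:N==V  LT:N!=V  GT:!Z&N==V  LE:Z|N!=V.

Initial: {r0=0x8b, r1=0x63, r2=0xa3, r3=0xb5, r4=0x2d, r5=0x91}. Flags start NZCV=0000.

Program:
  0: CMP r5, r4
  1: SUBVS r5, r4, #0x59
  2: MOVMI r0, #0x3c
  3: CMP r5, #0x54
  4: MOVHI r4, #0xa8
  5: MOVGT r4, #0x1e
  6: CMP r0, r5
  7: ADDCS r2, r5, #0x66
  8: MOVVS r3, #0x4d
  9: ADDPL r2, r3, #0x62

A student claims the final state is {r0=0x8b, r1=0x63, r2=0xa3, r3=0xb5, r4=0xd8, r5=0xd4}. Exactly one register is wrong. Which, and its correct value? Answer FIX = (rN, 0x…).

0: ✓ CMP  NZCV=0011
1: ✓ SUBVS  r5←0xd4
2: · MOVMI
3: ✓ CMP  NZCV=1010
4: ✓ MOVHI  r4←0xa8
5: · MOVGT
6: ✓ CMP  NZCV=1000
7: · ADDCS
8: · MOVVS
9: · ADDPL

FIX = (r4, 0xa8)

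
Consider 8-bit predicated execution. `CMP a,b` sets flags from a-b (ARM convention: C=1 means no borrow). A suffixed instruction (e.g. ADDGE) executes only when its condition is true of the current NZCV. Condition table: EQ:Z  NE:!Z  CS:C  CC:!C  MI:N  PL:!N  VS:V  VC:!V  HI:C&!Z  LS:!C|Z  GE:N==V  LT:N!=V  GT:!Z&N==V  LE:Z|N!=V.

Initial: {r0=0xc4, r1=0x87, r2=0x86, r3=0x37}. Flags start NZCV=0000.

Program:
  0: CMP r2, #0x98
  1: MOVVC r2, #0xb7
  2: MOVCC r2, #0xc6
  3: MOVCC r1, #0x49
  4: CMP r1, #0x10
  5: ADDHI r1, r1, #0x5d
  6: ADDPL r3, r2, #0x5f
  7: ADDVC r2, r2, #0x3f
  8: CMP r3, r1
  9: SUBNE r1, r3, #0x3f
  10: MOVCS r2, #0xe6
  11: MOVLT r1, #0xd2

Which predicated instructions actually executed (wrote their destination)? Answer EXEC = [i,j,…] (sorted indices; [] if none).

[0] flags=1000 → (cmp)
[1] flags=1000 VC?T → r2=0xb7
[2] flags=1000 CC?T → r2=0xc6
[3] flags=1000 CC?T → r1=0x49
[4] flags=0010 → (cmp)
[5] flags=0010 HI?T → r1=0xa6
[6] flags=0010 PL?T → r3=0x25
[7] flags=0010 VC?T → r2=0x05
[8] flags=0000 → (cmp)
[9] flags=0000 NE?T → r1=0xe6
[10] flags=0000 CS?F → skip
[11] flags=0000 LT?F → skip

EXEC = [1,2,3,5,6,7,9]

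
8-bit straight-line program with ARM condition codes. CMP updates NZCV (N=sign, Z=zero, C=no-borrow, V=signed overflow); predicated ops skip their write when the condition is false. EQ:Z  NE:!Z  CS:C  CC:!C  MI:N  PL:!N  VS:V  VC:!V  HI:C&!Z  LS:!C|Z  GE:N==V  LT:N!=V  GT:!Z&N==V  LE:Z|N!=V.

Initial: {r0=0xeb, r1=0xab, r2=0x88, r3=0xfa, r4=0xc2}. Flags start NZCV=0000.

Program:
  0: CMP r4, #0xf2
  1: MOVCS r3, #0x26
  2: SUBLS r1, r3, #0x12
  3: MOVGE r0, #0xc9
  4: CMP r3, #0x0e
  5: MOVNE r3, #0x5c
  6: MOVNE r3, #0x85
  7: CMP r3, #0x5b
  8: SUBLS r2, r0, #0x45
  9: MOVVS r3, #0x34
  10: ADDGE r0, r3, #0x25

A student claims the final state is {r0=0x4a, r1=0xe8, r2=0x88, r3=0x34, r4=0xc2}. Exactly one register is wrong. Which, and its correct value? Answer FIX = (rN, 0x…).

[0] flags=1000 → (cmp)
[1] flags=1000 CS?F → skip
[2] flags=1000 LS?T → r1=0xe8
[3] flags=1000 GE?F → skip
[4] flags=1010 → (cmp)
[5] flags=1010 NE?T → r3=0x5c
[6] flags=1010 NE?T → r3=0x85
[7] flags=0011 → (cmp)
[8] flags=0011 LS?F → skip
[9] flags=0011 VS?T → r3=0x34
[10] flags=0011 GE?F → skip

FIX = (r0, 0xeb)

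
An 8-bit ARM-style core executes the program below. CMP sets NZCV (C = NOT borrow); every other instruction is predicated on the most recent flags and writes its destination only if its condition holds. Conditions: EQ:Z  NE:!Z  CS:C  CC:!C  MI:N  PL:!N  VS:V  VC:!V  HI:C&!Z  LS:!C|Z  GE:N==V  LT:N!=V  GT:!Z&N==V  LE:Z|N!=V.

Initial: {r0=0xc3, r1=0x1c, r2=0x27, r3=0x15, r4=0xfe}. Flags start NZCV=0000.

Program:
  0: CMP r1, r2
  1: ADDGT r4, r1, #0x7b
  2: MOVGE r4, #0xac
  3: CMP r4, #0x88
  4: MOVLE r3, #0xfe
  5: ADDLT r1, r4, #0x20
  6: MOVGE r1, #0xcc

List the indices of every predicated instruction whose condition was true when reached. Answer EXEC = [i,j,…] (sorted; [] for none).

0: ✓ CMP  NZCV=1000
1: · ADDGT
2: · MOVGE
3: ✓ CMP  NZCV=0010
4: · MOVLE
5: · ADDLT
6: ✓ MOVGE  r1←0xcc

EXEC = [6]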